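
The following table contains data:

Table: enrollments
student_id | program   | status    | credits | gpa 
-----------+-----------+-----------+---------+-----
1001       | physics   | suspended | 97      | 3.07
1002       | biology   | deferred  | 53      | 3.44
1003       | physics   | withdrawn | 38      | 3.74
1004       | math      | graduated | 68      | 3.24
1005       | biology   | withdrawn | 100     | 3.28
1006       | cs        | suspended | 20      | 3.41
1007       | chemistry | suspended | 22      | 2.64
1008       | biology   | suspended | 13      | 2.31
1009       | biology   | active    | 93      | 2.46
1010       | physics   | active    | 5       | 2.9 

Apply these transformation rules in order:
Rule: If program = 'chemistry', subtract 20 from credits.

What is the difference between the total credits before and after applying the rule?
20

Step 1: Original sum of credits = 509
Step 2: 1 records have program = 'chemistry'
Step 3: Each affected record changes by -20
Step 4: Total change = 1 × -20 = -20
Step 5: New sum = 509 + -20 = 489
Step 6: Difference = |489 - 509| = 20
        (Sum decreased by 20)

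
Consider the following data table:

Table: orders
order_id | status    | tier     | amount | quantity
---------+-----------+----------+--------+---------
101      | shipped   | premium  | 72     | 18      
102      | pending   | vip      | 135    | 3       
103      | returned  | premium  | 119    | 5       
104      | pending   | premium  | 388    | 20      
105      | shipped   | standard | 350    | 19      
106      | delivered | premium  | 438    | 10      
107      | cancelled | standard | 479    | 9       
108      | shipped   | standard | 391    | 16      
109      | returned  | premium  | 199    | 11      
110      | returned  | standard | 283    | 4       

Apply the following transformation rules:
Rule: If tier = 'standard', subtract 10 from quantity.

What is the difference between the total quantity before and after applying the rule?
40

Step 1: Original sum of quantity = 115
Step 2: 4 records have tier = 'standard'
Step 3: Each affected record changes by -10
Step 4: Total change = 4 × -10 = -40
Step 5: New sum = 115 + -40 = 75
Step 6: Difference = |75 - 115| = 40
        (Sum decreased by 40)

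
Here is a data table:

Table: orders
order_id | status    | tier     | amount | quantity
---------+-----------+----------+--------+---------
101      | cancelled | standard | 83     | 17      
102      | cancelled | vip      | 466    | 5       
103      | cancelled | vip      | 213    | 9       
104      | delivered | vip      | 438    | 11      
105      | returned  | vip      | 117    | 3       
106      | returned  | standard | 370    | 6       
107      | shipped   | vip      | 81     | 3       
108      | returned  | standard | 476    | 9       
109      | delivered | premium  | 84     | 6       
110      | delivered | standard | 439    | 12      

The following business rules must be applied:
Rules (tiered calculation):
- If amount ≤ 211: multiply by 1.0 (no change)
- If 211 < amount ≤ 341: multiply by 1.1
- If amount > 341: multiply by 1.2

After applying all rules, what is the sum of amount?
3226.1

Step 1: Tier 1 (amount ≤ 211): 4 records, sum = 365 × 1.0 = 365.0
Step 2: Tier 2 (211 < amount ≤ 341): 1 records, sum = 213 × 1.1 = 234.3
Step 3: Tier 3 (amount > 341): 5 records, sum = 2189 × 1.2 = 2626.8
Step 4: Final sum = 365.0 + 234.3 + 2626.8 = 3226.1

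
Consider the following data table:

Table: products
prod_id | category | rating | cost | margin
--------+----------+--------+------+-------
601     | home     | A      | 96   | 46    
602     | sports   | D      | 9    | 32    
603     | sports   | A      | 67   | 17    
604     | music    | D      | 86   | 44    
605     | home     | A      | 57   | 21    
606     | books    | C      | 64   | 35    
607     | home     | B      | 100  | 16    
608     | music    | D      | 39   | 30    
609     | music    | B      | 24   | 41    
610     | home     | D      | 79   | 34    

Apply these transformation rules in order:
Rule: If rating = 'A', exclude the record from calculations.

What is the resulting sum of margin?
232

Step 1: Identify records where rating = 'A'
Step 2: The excluded records sum to 84
Step 3: Original total margin = 316
Step 4: Remaining total = 316 - 84 = 232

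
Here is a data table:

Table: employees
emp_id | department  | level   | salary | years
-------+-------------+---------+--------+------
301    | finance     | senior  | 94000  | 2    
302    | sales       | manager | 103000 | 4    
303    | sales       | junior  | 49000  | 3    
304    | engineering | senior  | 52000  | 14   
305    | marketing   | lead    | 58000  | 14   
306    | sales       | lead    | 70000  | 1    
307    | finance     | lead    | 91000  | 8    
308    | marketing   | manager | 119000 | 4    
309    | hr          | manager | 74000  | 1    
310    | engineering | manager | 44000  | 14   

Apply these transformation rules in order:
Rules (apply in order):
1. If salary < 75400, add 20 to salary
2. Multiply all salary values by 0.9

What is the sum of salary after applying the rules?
678708.0

Step 1: Apply Rule 1 - Add 20 to records with salary < 75400
  - 6 records affected: 347000 + (6 × 20) = 347120
  - Unaffected records: 407000
  - Sum after Rule 1: 754120
Step 2: Apply Rule 2 - Multiply all by 0.9
  - 754120 × 0.9 = 678708.0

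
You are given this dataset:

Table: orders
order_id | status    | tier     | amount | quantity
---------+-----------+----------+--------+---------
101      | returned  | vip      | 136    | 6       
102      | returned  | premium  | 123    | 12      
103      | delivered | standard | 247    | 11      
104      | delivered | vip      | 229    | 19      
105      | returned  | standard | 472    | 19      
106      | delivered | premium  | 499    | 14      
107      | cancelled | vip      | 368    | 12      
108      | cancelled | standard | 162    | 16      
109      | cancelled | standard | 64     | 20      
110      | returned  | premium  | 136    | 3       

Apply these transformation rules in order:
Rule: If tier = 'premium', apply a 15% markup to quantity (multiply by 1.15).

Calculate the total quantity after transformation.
136.35

Step 1: Records with tier = 'premium' have total quantity = 29
Step 2: Apply multiplier: 29 × 1.15 = 33.35
Step 3: Other records total: 103
Step 4: Final sum = 33.35 + 103 = 136.35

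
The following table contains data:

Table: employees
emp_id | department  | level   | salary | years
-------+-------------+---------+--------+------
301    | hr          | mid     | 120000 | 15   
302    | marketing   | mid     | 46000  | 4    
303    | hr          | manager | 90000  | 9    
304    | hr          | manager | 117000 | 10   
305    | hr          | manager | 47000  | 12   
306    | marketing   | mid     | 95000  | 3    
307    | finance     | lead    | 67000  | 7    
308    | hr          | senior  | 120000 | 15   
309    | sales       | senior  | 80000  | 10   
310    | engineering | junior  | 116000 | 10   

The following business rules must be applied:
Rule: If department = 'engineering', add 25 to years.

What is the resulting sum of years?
120

Step 1: Count records where department = 'engineering': 1
Step 2: Total bonus added: 1 × 25 = 25
Step 3: Original sum of years: 95
Step 4: Final sum = 95 + 25 = 120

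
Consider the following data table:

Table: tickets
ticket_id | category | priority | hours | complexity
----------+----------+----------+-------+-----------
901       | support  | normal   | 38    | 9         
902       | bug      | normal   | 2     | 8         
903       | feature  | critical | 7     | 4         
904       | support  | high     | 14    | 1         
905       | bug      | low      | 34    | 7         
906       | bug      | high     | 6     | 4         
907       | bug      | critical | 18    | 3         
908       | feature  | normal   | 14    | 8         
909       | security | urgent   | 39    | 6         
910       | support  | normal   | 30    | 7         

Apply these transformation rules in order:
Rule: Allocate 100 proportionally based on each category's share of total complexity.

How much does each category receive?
bug: 38.6, feature: 21.05, security: 10.53, support: 29.82

Step 1: Calculate total complexity = 57
Step 2: Calculate each category's proportion:
  bug: 22/57 = 38.60% → 38.6
  feature: 12/57 = 21.05% → 21.05
  security: 6/57 = 10.53% → 10.53
  support: 17/57 = 29.82% → 29.82
Step 3: Verify: sum of allocations ≈ 100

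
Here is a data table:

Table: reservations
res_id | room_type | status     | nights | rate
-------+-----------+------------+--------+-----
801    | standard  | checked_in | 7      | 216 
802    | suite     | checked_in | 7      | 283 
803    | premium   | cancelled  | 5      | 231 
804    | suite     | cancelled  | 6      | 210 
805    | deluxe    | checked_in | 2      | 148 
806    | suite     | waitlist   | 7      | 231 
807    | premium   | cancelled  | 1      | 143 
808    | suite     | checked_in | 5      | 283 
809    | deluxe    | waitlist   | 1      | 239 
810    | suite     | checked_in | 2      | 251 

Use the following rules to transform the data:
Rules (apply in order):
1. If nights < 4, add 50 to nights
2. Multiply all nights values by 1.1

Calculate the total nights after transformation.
267.3

Step 1: Apply Rule 1 - Add 50 to records with nights < 4
  - 4 records affected: 6 + (4 × 50) = 206
  - Unaffected records: 37
  - Sum after Rule 1: 243
Step 2: Apply Rule 2 - Multiply all by 1.1
  - 243 × 1.1 = 267.3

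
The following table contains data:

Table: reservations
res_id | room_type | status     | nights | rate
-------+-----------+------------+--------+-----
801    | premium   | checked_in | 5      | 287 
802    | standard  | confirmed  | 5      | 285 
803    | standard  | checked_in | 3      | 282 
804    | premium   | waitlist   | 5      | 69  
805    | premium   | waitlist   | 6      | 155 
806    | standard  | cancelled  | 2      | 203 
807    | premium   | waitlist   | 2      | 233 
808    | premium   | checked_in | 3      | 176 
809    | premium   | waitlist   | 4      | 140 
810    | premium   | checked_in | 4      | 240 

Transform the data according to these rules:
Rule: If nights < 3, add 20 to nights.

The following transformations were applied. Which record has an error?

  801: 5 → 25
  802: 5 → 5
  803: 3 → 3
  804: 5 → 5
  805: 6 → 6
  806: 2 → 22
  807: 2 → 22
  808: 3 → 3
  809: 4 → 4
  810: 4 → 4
Record 801 has an error. The correct transformed value should be 5, not 25.

Step 1: Check each record against the rule
Step 2: Record 801 has nights = 5
Step 3: Since 5 >= 3, the bonus should not have been applied
Step 4: Correct value = 5, but claimed value = 25
Conclusion: Record 801 has the error.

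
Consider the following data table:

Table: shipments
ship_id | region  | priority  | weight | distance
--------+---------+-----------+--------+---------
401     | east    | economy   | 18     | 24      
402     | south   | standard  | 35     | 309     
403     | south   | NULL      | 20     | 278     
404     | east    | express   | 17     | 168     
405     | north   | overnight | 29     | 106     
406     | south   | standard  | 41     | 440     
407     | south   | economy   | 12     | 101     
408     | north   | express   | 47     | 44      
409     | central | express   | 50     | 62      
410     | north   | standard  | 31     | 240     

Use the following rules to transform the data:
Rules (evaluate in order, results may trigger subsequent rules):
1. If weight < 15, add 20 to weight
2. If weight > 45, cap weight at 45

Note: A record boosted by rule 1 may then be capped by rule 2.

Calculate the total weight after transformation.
313

Step 1: Apply rule 1 to records with weight < 15
  - 1 records get bonus of 20
  - Of these, 0 records then exceed 45 and get capped
Step 2: Apply rule 2 to records with weight > 45
  - 2 records (original) are capped
Step 3: Calculate final sum = 313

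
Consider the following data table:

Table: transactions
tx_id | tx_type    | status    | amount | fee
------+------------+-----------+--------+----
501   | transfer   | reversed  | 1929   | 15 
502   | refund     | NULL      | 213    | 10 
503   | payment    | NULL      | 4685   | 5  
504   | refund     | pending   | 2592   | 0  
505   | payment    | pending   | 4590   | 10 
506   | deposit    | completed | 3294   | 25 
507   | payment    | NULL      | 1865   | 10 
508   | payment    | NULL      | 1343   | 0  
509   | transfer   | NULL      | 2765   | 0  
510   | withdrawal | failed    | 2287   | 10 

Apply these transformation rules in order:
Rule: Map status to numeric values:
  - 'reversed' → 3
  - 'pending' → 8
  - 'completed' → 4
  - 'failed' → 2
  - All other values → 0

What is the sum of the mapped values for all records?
25

Step 1: Apply mapping to each record
Step 2: Count by status:
  'reversed': 1 records × 3 = 3
  'pending': 2 records × 8 = 16
  'completed': 1 records × 4 = 4
  'failed': 1 records × 2 = 2
Step 3: Sum all mapped values = 25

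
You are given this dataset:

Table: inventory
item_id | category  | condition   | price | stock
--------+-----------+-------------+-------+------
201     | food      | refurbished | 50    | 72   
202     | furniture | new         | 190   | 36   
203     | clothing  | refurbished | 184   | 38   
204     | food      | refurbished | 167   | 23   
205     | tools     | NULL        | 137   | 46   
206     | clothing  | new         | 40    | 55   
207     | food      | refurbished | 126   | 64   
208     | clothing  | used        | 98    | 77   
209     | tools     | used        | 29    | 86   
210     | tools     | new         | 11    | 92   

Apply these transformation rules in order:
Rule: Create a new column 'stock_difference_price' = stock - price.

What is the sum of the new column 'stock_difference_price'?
-443

Step 1: For each record, compute stock - price
Example calculations:
  72 - 50 = 22
  36 - 190 = -154
  38 - 184 = -146
  ...
Step 2: Sum all derived values
Step 3: Total = -443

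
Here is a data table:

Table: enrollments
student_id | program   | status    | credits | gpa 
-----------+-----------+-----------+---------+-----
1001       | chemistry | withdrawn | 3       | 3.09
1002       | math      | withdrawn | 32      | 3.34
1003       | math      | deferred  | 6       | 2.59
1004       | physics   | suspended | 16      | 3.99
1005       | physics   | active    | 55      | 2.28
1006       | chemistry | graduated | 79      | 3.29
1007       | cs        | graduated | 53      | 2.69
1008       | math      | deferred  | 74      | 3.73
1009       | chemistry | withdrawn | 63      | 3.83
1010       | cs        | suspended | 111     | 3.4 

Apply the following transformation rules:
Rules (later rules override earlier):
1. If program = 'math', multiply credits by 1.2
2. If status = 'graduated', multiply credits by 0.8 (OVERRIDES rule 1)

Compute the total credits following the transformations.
488.0

Step 1: Rule 2 takes priority for records with status = 'graduated'
  - 2 records: 132 × 0.8 = 105.6
Step 2: Rule 1 applies to remaining records with program = 'math'
  - 3 records: 112 × 1.2 = 134.4
Step 3: Other records unchanged: 248
Step 4: Final sum = 105.6 + 134.4 + 248 = 488.0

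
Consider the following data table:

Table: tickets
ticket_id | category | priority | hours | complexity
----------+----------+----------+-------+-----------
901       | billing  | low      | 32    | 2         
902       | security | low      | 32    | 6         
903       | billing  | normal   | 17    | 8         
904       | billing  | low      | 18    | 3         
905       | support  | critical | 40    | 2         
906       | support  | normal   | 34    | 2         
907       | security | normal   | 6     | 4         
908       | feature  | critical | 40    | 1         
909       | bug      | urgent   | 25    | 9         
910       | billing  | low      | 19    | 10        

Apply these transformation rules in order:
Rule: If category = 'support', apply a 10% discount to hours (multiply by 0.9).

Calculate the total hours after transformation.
255.6

Step 1: Records with category = 'support' have total hours = 74
Step 2: Apply multiplier: 74 × 0.9 = 66.6
Step 3: Other records total: 189
Step 4: Final sum = 66.6 + 189 = 255.6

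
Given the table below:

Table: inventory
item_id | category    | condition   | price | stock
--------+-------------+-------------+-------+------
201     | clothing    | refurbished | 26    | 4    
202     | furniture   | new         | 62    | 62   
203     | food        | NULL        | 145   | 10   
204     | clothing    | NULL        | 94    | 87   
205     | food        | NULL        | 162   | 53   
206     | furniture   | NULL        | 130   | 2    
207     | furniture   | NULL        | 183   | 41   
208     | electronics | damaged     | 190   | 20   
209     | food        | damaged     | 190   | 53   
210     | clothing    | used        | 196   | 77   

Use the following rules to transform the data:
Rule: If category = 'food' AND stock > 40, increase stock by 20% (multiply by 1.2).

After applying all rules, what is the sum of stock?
430.2

Step 1: Find records where category = 'food' AND stock > 40
Step 2: 2 records match, summing to 106
Step 3: After multiplier: 106 × 1.2 = 127.2
Step 4: Unaffected records sum: 303
Step 5: Final sum = 127.2 + 303 = 430.2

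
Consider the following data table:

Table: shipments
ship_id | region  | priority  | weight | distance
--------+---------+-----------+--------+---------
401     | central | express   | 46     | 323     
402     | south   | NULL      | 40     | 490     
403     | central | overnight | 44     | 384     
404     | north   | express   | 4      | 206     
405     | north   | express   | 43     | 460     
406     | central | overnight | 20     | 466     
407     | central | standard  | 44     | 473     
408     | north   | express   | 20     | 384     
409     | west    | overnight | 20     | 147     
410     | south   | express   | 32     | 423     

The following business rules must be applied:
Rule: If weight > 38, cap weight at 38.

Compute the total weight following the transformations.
286

Step 1: 5 records have weight > 38
Step 2: These records originally summed to 217
Step 3: After capping: 5 × 38 = 190
Step 4: Unaffected records sum: 96
Step 5: Final sum = 190 + 96 = 286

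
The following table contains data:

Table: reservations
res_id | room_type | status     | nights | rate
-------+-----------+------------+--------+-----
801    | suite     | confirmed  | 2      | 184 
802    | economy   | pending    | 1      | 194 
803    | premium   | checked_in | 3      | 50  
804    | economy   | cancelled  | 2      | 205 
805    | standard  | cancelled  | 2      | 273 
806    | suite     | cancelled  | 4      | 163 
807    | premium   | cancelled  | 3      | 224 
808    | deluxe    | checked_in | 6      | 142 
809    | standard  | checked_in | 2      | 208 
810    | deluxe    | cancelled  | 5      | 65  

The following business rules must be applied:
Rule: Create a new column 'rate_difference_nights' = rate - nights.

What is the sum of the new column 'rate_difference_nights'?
1678

Step 1: For each record, compute rate - nights
Example calculations:
  184 - 2 = 182
  194 - 1 = 193
  50 - 3 = 47
  ...
Step 2: Sum all derived values
Step 3: Total = 1678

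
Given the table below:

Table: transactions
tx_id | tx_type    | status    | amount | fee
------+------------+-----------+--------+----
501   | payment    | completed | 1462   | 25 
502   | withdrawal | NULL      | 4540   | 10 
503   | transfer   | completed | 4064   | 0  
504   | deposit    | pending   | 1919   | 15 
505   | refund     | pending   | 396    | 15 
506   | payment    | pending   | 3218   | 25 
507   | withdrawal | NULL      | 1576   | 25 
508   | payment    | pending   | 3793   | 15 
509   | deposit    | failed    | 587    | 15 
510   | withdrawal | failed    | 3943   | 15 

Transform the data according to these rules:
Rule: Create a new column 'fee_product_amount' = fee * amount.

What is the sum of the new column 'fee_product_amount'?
361370

Step 1: For each record, compute fee * amount
Example calculations:
  25 * 1462 = 36550
  10 * 4540 = 45400
  0 * 4064 = 0
  ...
Step 2: Sum all derived values
Step 3: Total = 361370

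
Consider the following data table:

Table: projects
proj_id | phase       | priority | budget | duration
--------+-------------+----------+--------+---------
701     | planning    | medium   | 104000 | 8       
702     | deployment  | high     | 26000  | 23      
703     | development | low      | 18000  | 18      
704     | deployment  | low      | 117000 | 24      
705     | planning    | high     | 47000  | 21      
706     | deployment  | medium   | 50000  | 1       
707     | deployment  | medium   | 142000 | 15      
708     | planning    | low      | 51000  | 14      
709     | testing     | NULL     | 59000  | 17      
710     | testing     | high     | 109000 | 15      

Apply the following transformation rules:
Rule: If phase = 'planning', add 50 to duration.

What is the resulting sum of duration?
306

Step 1: Count records where phase = 'planning': 3
Step 2: Total bonus added: 3 × 50 = 150
Step 3: Original sum of duration: 156
Step 4: Final sum = 156 + 150 = 306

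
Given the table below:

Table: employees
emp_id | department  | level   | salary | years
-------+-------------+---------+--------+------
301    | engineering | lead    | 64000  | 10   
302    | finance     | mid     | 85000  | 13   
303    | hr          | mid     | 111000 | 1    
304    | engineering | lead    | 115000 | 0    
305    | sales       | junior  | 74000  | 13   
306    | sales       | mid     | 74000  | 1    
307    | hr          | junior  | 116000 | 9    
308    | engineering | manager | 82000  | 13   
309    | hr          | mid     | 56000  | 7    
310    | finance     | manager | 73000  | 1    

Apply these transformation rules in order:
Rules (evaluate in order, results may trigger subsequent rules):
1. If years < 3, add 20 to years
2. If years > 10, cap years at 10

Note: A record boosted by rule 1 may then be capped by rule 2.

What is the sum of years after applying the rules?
96

Step 1: Apply rule 1 to records with years < 3
  - 4 records get bonus of 20
  - Of these, 4 records then exceed 10 and get capped
Step 2: Apply rule 2 to records with years > 10
  - 3 records (original) are capped
Step 3: Calculate final sum = 96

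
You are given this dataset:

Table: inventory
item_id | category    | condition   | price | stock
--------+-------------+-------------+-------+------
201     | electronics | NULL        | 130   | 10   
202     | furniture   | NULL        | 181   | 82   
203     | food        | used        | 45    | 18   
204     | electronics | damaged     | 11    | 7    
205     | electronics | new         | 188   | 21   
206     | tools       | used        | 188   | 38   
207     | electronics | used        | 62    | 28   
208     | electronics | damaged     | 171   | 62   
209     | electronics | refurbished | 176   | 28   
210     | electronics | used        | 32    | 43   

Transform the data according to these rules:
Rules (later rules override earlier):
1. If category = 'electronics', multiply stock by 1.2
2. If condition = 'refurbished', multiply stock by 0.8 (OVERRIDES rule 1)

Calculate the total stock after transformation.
365.6

Step 1: Rule 2 takes priority for records with condition = 'refurbished'
  - 1 records: 28 × 0.8 = 22.4
Step 2: Rule 1 applies to remaining records with category = 'electronics'
  - 6 records: 171 × 1.2 = 205.2
Step 3: Other records unchanged: 138
Step 4: Final sum = 22.4 + 205.2 + 138 = 365.6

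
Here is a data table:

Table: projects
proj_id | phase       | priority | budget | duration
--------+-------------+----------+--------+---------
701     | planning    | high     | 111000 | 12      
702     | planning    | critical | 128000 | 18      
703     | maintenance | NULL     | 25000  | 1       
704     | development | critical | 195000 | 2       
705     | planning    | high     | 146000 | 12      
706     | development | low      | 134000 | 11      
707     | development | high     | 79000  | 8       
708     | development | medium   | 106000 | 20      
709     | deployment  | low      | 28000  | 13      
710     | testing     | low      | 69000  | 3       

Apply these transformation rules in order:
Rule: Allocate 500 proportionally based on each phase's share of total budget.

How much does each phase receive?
deployment: 13.71, development: 251.71, maintenance: 12.24, planning: 188.54, testing: 33.79

Step 1: Calculate total budget = 1021000
Step 2: Calculate each phase's proportion:
  deployment: 28000/1021000 = 2.74% → 13.71
  development: 514000/1021000 = 50.34% → 251.71
  maintenance: 25000/1021000 = 2.45% → 12.24
  planning: 385000/1021000 = 37.71% → 188.54
  testing: 69000/1021000 = 6.76% → 33.79
Step 3: Verify: sum of allocations ≈ 500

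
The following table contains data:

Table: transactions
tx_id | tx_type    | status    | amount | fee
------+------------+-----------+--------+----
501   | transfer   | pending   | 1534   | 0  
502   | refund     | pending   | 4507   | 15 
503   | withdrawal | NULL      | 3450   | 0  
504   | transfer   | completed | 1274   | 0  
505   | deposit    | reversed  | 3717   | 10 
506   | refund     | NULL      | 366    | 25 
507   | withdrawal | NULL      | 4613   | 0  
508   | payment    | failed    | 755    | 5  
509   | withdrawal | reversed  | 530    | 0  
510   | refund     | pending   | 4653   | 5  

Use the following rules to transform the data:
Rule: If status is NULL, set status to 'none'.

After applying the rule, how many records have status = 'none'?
3

Step 1: Count records where status IS NULL
Step 2: Found 3 records with NULL status
Step 3: These records will have status set to 'none'
Step 4: Records already having status = 'none': 0
Step 5: Answer: 3 + 0 = 3 records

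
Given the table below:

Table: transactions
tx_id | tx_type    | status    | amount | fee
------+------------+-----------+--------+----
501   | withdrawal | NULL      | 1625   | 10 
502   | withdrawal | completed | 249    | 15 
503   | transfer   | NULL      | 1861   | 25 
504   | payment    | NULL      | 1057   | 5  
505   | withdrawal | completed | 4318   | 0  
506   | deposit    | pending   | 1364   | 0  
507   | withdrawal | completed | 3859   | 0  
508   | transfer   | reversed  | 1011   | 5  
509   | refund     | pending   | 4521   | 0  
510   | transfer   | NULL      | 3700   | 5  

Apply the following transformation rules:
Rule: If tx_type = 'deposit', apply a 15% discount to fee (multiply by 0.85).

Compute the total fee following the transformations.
65.0

Step 1: Records with tx_type = 'deposit' have total fee = 0
Step 2: Apply multiplier: 0 × 0.85 = 0.0
Step 3: Other records total: 65
Step 4: Final sum = 0.0 + 65 = 65.0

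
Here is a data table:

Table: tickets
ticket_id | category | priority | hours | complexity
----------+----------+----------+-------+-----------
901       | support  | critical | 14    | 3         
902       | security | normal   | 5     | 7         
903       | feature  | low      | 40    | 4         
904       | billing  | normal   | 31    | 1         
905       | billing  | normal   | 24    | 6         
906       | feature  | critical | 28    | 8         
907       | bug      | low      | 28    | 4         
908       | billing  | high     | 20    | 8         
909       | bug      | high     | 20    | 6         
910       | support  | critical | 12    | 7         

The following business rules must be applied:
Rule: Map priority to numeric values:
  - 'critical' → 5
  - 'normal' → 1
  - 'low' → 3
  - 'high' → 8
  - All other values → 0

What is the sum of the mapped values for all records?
40

Step 1: Apply mapping to each record
Step 2: Count by status:
  'critical': 3 records × 5 = 15
  'normal': 3 records × 1 = 3
  'low': 2 records × 3 = 6
  'high': 2 records × 8 = 16
Step 3: Sum all mapped values = 40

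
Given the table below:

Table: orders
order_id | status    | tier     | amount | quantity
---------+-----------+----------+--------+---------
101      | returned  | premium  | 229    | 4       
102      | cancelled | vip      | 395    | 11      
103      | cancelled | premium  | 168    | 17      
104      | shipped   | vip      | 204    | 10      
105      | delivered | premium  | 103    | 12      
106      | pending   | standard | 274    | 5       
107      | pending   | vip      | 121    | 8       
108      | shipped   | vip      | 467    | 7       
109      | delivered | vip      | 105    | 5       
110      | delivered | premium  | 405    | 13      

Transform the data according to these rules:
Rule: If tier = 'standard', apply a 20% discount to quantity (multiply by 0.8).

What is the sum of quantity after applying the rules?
91.0

Step 1: Records with tier = 'standard' have total quantity = 5
Step 2: Apply multiplier: 5 × 0.8 = 4.0
Step 3: Other records total: 87
Step 4: Final sum = 4.0 + 87 = 91.0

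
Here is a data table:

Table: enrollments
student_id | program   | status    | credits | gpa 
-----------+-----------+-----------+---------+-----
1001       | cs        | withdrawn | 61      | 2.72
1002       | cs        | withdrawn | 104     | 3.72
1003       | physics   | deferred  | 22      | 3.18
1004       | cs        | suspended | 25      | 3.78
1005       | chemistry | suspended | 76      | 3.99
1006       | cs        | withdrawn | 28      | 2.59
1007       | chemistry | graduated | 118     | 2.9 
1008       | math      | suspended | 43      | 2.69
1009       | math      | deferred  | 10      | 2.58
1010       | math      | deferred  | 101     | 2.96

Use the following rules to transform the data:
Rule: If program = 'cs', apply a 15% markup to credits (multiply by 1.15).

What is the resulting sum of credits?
620.7

Step 1: Records with program = 'cs' have total credits = 218
Step 2: Apply multiplier: 218 × 1.15 = 250.7
Step 3: Other records total: 370
Step 4: Final sum = 250.7 + 370 = 620.7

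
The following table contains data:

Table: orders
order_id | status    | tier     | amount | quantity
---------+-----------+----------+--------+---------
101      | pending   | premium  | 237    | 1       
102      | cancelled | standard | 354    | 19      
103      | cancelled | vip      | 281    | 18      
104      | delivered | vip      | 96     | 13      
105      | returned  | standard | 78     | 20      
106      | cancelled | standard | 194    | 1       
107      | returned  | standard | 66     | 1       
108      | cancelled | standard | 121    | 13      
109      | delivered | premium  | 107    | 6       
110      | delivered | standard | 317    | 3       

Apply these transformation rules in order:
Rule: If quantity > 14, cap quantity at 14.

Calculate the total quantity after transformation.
80

Step 1: 3 records have quantity > 14
Step 2: These records originally summed to 57
Step 3: After capping: 3 × 14 = 42
Step 4: Unaffected records sum: 38
Step 5: Final sum = 42 + 38 = 80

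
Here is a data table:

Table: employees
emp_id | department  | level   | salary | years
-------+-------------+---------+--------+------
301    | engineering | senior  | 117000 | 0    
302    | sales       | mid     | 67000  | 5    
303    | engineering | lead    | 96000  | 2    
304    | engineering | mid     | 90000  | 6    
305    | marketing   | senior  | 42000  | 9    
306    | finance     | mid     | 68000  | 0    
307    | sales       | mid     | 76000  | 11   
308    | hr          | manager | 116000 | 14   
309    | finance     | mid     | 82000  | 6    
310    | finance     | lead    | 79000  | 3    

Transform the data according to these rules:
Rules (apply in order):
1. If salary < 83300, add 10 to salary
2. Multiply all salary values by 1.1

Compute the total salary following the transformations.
916366.0

Step 1: Apply Rule 1 - Add 10 to records with salary < 83300
  - 6 records affected: 414000 + (6 × 10) = 414060
  - Unaffected records: 419000
  - Sum after Rule 1: 833060
Step 2: Apply Rule 2 - Multiply all by 1.1
  - 833060 × 1.1 = 916366.0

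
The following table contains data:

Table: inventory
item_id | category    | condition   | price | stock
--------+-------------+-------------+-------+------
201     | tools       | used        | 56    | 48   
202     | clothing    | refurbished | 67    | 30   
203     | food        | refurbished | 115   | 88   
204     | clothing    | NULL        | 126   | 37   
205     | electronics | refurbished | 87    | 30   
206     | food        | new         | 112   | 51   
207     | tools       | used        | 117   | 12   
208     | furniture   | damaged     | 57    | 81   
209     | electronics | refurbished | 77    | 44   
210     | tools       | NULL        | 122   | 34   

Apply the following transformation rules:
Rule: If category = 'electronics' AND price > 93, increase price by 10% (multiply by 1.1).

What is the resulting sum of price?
936

Step 1: Find records where category = 'electronics' AND price > 93
Step 2: 0 records match, summing to 0
Step 3: After multiplier: 0 × 1.1 = 0.0
Step 4: Unaffected records sum: 936
Step 5: Final sum = 0.0 + 936 = 936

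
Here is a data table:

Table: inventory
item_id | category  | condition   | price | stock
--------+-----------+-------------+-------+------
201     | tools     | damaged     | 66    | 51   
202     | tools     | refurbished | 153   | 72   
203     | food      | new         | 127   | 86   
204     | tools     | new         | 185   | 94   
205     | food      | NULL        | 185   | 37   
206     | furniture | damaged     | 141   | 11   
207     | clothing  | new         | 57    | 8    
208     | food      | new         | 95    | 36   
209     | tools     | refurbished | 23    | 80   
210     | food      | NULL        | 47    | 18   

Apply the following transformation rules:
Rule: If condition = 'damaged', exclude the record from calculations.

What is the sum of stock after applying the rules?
431

Step 1: Identify records where condition = 'damaged'
Step 2: The excluded records sum to 62
Step 3: Original total stock = 493
Step 4: Remaining total = 493 - 62 = 431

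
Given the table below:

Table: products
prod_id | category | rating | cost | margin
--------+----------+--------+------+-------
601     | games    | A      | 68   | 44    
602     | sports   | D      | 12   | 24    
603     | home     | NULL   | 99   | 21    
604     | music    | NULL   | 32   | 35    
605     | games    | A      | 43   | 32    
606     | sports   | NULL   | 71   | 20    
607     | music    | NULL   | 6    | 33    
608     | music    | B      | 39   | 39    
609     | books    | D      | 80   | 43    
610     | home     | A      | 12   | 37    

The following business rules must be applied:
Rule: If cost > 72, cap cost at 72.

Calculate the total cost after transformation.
427

Step 1: 2 records have cost > 72
Step 2: These records originally summed to 179
Step 3: After capping: 2 × 72 = 144
Step 4: Unaffected records sum: 283
Step 5: Final sum = 144 + 283 = 427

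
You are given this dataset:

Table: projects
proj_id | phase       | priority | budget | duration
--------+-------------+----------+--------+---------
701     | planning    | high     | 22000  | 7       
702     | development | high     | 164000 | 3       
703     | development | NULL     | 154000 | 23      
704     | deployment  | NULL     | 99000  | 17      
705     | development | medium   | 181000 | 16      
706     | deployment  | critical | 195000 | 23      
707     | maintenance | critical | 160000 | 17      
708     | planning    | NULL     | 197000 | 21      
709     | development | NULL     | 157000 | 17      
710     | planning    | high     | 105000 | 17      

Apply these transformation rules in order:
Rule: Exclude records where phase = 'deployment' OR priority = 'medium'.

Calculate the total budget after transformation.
959000

Step 1: Find records where phase = 'deployment' OR priority = 'medium'
Step 2: 3 records match, summing to 475000
Step 3: Original sum: 1434000
Step 4: Remaining sum = 1434000 - 475000 = 959000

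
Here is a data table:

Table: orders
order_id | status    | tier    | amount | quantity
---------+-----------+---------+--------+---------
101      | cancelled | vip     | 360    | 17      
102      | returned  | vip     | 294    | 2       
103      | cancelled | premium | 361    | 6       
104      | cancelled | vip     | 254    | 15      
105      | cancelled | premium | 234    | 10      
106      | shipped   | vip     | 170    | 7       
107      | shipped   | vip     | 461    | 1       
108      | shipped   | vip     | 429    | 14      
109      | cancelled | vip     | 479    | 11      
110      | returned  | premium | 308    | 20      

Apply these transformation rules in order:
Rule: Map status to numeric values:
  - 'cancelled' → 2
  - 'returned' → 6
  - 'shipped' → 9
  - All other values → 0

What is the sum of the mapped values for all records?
49

Step 1: Apply mapping to each record
Step 2: Count by status:
  'cancelled': 5 records × 2 = 10
  'returned': 2 records × 6 = 12
  'shipped': 3 records × 9 = 27
Step 3: Sum all mapped values = 49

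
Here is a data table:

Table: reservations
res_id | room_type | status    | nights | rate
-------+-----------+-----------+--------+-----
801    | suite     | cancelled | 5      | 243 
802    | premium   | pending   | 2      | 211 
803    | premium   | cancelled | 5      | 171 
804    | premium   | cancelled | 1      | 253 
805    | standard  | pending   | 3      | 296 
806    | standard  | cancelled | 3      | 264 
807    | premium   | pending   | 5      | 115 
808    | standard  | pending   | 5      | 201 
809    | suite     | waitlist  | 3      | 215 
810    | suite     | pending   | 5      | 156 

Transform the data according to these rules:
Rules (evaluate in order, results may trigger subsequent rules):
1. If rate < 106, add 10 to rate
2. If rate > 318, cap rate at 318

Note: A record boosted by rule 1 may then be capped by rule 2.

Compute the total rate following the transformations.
2125

Step 1: Apply rule 1 to records with rate < 106
  - 0 records get bonus of 10
  - Of these, 0 records then exceed 318 and get capped
Step 2: Apply rule 2 to records with rate > 318
  - 0 records (original) are capped
Step 3: Calculate final sum = 2125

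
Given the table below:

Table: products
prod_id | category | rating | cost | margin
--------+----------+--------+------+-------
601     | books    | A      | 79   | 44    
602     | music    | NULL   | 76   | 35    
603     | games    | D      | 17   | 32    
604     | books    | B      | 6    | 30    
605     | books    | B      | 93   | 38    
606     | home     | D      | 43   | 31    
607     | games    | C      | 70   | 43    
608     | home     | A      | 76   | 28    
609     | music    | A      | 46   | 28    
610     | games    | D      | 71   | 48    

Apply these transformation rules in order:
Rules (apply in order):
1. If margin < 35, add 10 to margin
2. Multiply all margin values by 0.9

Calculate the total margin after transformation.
366.3

Step 1: Apply Rule 1 - Add 10 to records with margin < 35
  - 5 records affected: 149 + (5 × 10) = 199
  - Unaffected records: 208
  - Sum after Rule 1: 407
Step 2: Apply Rule 2 - Multiply all by 0.9
  - 407 × 0.9 = 366.3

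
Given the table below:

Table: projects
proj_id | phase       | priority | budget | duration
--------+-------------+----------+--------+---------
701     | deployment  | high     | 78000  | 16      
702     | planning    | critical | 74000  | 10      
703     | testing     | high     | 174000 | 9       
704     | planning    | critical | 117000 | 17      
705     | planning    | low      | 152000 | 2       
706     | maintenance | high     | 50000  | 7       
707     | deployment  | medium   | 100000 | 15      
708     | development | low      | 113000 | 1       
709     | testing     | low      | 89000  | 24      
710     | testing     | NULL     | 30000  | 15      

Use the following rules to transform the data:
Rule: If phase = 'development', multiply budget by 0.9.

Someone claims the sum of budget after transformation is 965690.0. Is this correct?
No, the correct result is 965700.0.

Step 1: Calculate the correct sum after transformation
Step 2: Apply multiplier 0.9 to records where phase = 'development'
Step 3: Correct result = 965700.0
Step 4: Claimed result = 965690.0
Step 5: 965700.0 ≠ 965690.0
Conclusion: The claimed result is incorrect. The correct answer is 965700.0.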